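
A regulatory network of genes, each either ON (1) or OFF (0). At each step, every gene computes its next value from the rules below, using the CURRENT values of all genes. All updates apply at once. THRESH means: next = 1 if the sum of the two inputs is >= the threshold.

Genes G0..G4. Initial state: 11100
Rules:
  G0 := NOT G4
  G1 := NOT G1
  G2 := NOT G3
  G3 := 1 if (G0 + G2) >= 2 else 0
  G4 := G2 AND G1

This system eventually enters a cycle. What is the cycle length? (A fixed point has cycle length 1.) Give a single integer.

Answer: 4

Derivation:
Step 0: 11100
Step 1: G0=NOT G4=NOT 0=1 G1=NOT G1=NOT 1=0 G2=NOT G3=NOT 0=1 G3=(1+1>=2)=1 G4=G2&G1=1&1=1 -> 10111
Step 2: G0=NOT G4=NOT 1=0 G1=NOT G1=NOT 0=1 G2=NOT G3=NOT 1=0 G3=(1+1>=2)=1 G4=G2&G1=1&0=0 -> 01010
Step 3: G0=NOT G4=NOT 0=1 G1=NOT G1=NOT 1=0 G2=NOT G3=NOT 1=0 G3=(0+0>=2)=0 G4=G2&G1=0&1=0 -> 10000
Step 4: G0=NOT G4=NOT 0=1 G1=NOT G1=NOT 0=1 G2=NOT G3=NOT 0=1 G3=(1+0>=2)=0 G4=G2&G1=0&0=0 -> 11100
State from step 4 equals state from step 0 -> cycle length 4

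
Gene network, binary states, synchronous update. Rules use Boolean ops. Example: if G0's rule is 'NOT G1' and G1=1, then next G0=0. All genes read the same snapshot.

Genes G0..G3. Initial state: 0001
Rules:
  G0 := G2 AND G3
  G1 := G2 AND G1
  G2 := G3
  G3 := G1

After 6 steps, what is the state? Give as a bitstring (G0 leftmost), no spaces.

Step 1: G0=G2&G3=0&1=0 G1=G2&G1=0&0=0 G2=G3=1 G3=G1=0 -> 0010
Step 2: G0=G2&G3=1&0=0 G1=G2&G1=1&0=0 G2=G3=0 G3=G1=0 -> 0000
Step 3: G0=G2&G3=0&0=0 G1=G2&G1=0&0=0 G2=G3=0 G3=G1=0 -> 0000
Step 4: G0=G2&G3=0&0=0 G1=G2&G1=0&0=0 G2=G3=0 G3=G1=0 -> 0000
Step 5: G0=G2&G3=0&0=0 G1=G2&G1=0&0=0 G2=G3=0 G3=G1=0 -> 0000
Step 6: G0=G2&G3=0&0=0 G1=G2&G1=0&0=0 G2=G3=0 G3=G1=0 -> 0000

0000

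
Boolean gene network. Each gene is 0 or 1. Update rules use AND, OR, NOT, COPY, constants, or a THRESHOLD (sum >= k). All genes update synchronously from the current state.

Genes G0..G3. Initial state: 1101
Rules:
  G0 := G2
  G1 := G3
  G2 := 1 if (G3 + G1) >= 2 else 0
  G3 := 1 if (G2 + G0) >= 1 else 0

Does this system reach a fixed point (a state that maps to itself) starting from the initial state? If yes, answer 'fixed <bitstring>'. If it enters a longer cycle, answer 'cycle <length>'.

Answer: fixed 1111

Derivation:
Step 0: 1101
Step 1: G0=G2=0 G1=G3=1 G2=(1+1>=2)=1 G3=(0+1>=1)=1 -> 0111
Step 2: G0=G2=1 G1=G3=1 G2=(1+1>=2)=1 G3=(1+0>=1)=1 -> 1111
Step 3: G0=G2=1 G1=G3=1 G2=(1+1>=2)=1 G3=(1+1>=1)=1 -> 1111
Fixed point reached at step 2: 1111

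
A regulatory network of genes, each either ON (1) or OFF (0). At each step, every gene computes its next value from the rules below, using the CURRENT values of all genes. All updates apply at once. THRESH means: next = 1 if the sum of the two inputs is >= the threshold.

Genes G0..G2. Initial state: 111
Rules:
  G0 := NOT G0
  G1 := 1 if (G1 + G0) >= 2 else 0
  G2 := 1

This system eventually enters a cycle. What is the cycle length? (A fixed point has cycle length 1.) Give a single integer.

Answer: 2

Derivation:
Step 0: 111
Step 1: G0=NOT G0=NOT 1=0 G1=(1+1>=2)=1 G2=1(const) -> 011
Step 2: G0=NOT G0=NOT 0=1 G1=(1+0>=2)=0 G2=1(const) -> 101
Step 3: G0=NOT G0=NOT 1=0 G1=(0+1>=2)=0 G2=1(const) -> 001
Step 4: G0=NOT G0=NOT 0=1 G1=(0+0>=2)=0 G2=1(const) -> 101
State from step 4 equals state from step 2 -> cycle length 2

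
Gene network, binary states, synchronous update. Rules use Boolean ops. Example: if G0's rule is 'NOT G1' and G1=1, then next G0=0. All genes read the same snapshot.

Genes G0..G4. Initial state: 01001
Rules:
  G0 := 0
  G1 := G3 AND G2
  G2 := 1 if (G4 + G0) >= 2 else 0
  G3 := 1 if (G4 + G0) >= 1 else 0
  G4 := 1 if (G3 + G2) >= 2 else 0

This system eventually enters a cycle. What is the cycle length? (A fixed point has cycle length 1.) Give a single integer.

Answer: 1

Derivation:
Step 0: 01001
Step 1: G0=0(const) G1=G3&G2=0&0=0 G2=(1+0>=2)=0 G3=(1+0>=1)=1 G4=(0+0>=2)=0 -> 00010
Step 2: G0=0(const) G1=G3&G2=1&0=0 G2=(0+0>=2)=0 G3=(0+0>=1)=0 G4=(1+0>=2)=0 -> 00000
Step 3: G0=0(const) G1=G3&G2=0&0=0 G2=(0+0>=2)=0 G3=(0+0>=1)=0 G4=(0+0>=2)=0 -> 00000
State from step 3 equals state from step 2 -> cycle length 1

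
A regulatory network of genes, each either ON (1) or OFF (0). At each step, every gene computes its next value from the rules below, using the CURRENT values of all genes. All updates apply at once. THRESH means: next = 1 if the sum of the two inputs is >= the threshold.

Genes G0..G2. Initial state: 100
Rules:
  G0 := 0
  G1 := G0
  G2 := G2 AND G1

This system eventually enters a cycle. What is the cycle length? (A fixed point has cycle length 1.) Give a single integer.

Step 0: 100
Step 1: G0=0(const) G1=G0=1 G2=G2&G1=0&0=0 -> 010
Step 2: G0=0(const) G1=G0=0 G2=G2&G1=0&1=0 -> 000
Step 3: G0=0(const) G1=G0=0 G2=G2&G1=0&0=0 -> 000
State from step 3 equals state from step 2 -> cycle length 1

Answer: 1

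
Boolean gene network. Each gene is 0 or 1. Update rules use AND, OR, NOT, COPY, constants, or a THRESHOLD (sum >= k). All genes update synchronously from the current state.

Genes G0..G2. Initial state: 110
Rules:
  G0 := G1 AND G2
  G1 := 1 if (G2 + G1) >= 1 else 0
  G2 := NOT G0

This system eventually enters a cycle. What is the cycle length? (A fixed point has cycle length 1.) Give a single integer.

Step 0: 110
Step 1: G0=G1&G2=1&0=0 G1=(0+1>=1)=1 G2=NOT G0=NOT 1=0 -> 010
Step 2: G0=G1&G2=1&0=0 G1=(0+1>=1)=1 G2=NOT G0=NOT 0=1 -> 011
Step 3: G0=G1&G2=1&1=1 G1=(1+1>=1)=1 G2=NOT G0=NOT 0=1 -> 111
Step 4: G0=G1&G2=1&1=1 G1=(1+1>=1)=1 G2=NOT G0=NOT 1=0 -> 110
State from step 4 equals state from step 0 -> cycle length 4

Answer: 4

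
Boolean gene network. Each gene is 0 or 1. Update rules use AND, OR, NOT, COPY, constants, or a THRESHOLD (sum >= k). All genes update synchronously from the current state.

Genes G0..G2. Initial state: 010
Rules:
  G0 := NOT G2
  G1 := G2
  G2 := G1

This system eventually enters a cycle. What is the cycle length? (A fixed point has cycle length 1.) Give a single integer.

Answer: 2

Derivation:
Step 0: 010
Step 1: G0=NOT G2=NOT 0=1 G1=G2=0 G2=G1=1 -> 101
Step 2: G0=NOT G2=NOT 1=0 G1=G2=1 G2=G1=0 -> 010
State from step 2 equals state from step 0 -> cycle length 2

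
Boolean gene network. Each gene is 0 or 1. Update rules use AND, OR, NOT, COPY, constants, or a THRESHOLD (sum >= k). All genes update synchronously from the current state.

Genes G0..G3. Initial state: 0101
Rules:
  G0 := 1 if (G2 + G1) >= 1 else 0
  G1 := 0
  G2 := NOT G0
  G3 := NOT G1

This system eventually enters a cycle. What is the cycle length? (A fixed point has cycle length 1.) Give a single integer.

Answer: 4

Derivation:
Step 0: 0101
Step 1: G0=(0+1>=1)=1 G1=0(const) G2=NOT G0=NOT 0=1 G3=NOT G1=NOT 1=0 -> 1010
Step 2: G0=(1+0>=1)=1 G1=0(const) G2=NOT G0=NOT 1=0 G3=NOT G1=NOT 0=1 -> 1001
Step 3: G0=(0+0>=1)=0 G1=0(const) G2=NOT G0=NOT 1=0 G3=NOT G1=NOT 0=1 -> 0001
Step 4: G0=(0+0>=1)=0 G1=0(const) G2=NOT G0=NOT 0=1 G3=NOT G1=NOT 0=1 -> 0011
Step 5: G0=(1+0>=1)=1 G1=0(const) G2=NOT G0=NOT 0=1 G3=NOT G1=NOT 0=1 -> 1011
Step 6: G0=(1+0>=1)=1 G1=0(const) G2=NOT G0=NOT 1=0 G3=NOT G1=NOT 0=1 -> 1001
State from step 6 equals state from step 2 -> cycle length 4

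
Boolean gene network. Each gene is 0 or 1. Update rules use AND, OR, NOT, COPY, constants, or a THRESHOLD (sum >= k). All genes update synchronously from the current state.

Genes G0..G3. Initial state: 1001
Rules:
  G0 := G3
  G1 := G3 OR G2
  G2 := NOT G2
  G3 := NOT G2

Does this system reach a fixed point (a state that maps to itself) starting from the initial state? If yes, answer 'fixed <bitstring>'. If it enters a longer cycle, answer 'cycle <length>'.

Step 0: 1001
Step 1: G0=G3=1 G1=G3|G2=1|0=1 G2=NOT G2=NOT 0=1 G3=NOT G2=NOT 0=1 -> 1111
Step 2: G0=G3=1 G1=G3|G2=1|1=1 G2=NOT G2=NOT 1=0 G3=NOT G2=NOT 1=0 -> 1100
Step 3: G0=G3=0 G1=G3|G2=0|0=0 G2=NOT G2=NOT 0=1 G3=NOT G2=NOT 0=1 -> 0011
Step 4: G0=G3=1 G1=G3|G2=1|1=1 G2=NOT G2=NOT 1=0 G3=NOT G2=NOT 1=0 -> 1100
Cycle of length 2 starting at step 2 -> no fixed point

Answer: cycle 2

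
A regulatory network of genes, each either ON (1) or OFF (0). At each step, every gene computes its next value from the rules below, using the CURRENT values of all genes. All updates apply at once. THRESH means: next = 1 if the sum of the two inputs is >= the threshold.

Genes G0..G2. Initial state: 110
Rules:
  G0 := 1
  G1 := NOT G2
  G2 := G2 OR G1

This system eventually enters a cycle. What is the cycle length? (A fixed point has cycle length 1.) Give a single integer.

Step 0: 110
Step 1: G0=1(const) G1=NOT G2=NOT 0=1 G2=G2|G1=0|1=1 -> 111
Step 2: G0=1(const) G1=NOT G2=NOT 1=0 G2=G2|G1=1|1=1 -> 101
Step 3: G0=1(const) G1=NOT G2=NOT 1=0 G2=G2|G1=1|0=1 -> 101
State from step 3 equals state from step 2 -> cycle length 1

Answer: 1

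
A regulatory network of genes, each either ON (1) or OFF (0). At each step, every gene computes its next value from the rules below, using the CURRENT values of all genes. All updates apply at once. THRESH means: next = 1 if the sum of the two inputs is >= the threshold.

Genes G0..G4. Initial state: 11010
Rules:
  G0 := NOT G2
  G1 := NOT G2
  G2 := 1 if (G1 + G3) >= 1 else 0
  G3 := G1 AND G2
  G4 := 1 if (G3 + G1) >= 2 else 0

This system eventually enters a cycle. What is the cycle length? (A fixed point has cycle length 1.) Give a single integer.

Answer: 5

Derivation:
Step 0: 11010
Step 1: G0=NOT G2=NOT 0=1 G1=NOT G2=NOT 0=1 G2=(1+1>=1)=1 G3=G1&G2=1&0=0 G4=(1+1>=2)=1 -> 11101
Step 2: G0=NOT G2=NOT 1=0 G1=NOT G2=NOT 1=0 G2=(1+0>=1)=1 G3=G1&G2=1&1=1 G4=(0+1>=2)=0 -> 00110
Step 3: G0=NOT G2=NOT 1=0 G1=NOT G2=NOT 1=0 G2=(0+1>=1)=1 G3=G1&G2=0&1=0 G4=(1+0>=2)=0 -> 00100
Step 4: G0=NOT G2=NOT 1=0 G1=NOT G2=NOT 1=0 G2=(0+0>=1)=0 G3=G1&G2=0&1=0 G4=(0+0>=2)=0 -> 00000
Step 5: G0=NOT G2=NOT 0=1 G1=NOT G2=NOT 0=1 G2=(0+0>=1)=0 G3=G1&G2=0&0=0 G4=(0+0>=2)=0 -> 11000
Step 6: G0=NOT G2=NOT 0=1 G1=NOT G2=NOT 0=1 G2=(1+0>=1)=1 G3=G1&G2=1&0=0 G4=(0+1>=2)=0 -> 11100
Step 7: G0=NOT G2=NOT 1=0 G1=NOT G2=NOT 1=0 G2=(1+0>=1)=1 G3=G1&G2=1&1=1 G4=(0+1>=2)=0 -> 00110
State from step 7 equals state from step 2 -> cycle length 5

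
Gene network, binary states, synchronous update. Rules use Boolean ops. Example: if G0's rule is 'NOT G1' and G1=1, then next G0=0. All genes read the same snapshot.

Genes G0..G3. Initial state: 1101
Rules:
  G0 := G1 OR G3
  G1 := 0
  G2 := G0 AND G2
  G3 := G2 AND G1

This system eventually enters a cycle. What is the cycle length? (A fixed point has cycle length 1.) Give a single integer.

Answer: 1

Derivation:
Step 0: 1101
Step 1: G0=G1|G3=1|1=1 G1=0(const) G2=G0&G2=1&0=0 G3=G2&G1=0&1=0 -> 1000
Step 2: G0=G1|G3=0|0=0 G1=0(const) G2=G0&G2=1&0=0 G3=G2&G1=0&0=0 -> 0000
Step 3: G0=G1|G3=0|0=0 G1=0(const) G2=G0&G2=0&0=0 G3=G2&G1=0&0=0 -> 0000
State from step 3 equals state from step 2 -> cycle length 1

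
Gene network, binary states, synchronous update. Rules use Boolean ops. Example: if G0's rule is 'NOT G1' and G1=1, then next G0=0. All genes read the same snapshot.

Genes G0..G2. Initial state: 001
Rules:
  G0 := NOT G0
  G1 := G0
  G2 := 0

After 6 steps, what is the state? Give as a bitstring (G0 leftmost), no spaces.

Step 1: G0=NOT G0=NOT 0=1 G1=G0=0 G2=0(const) -> 100
Step 2: G0=NOT G0=NOT 1=0 G1=G0=1 G2=0(const) -> 010
Step 3: G0=NOT G0=NOT 0=1 G1=G0=0 G2=0(const) -> 100
Step 4: G0=NOT G0=NOT 1=0 G1=G0=1 G2=0(const) -> 010
Step 5: G0=NOT G0=NOT 0=1 G1=G0=0 G2=0(const) -> 100
Step 6: G0=NOT G0=NOT 1=0 G1=G0=1 G2=0(const) -> 010

010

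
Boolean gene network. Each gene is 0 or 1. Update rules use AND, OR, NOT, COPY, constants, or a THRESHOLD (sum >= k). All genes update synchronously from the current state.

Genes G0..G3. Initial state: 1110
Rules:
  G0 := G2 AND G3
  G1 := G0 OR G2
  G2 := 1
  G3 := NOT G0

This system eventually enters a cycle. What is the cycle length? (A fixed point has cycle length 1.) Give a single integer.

Step 0: 1110
Step 1: G0=G2&G3=1&0=0 G1=G0|G2=1|1=1 G2=1(const) G3=NOT G0=NOT 1=0 -> 0110
Step 2: G0=G2&G3=1&0=0 G1=G0|G2=0|1=1 G2=1(const) G3=NOT G0=NOT 0=1 -> 0111
Step 3: G0=G2&G3=1&1=1 G1=G0|G2=0|1=1 G2=1(const) G3=NOT G0=NOT 0=1 -> 1111
Step 4: G0=G2&G3=1&1=1 G1=G0|G2=1|1=1 G2=1(const) G3=NOT G0=NOT 1=0 -> 1110
State from step 4 equals state from step 0 -> cycle length 4

Answer: 4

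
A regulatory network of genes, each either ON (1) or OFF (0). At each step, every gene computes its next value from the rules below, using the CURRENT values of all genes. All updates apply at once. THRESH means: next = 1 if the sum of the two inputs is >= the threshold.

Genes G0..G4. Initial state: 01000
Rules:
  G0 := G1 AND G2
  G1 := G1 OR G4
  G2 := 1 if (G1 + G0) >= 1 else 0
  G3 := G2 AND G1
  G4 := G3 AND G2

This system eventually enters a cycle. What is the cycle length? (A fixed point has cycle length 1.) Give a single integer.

Answer: 1

Derivation:
Step 0: 01000
Step 1: G0=G1&G2=1&0=0 G1=G1|G4=1|0=1 G2=(1+0>=1)=1 G3=G2&G1=0&1=0 G4=G3&G2=0&0=0 -> 01100
Step 2: G0=G1&G2=1&1=1 G1=G1|G4=1|0=1 G2=(1+0>=1)=1 G3=G2&G1=1&1=1 G4=G3&G2=0&1=0 -> 11110
Step 3: G0=G1&G2=1&1=1 G1=G1|G4=1|0=1 G2=(1+1>=1)=1 G3=G2&G1=1&1=1 G4=G3&G2=1&1=1 -> 11111
Step 4: G0=G1&G2=1&1=1 G1=G1|G4=1|1=1 G2=(1+1>=1)=1 G3=G2&G1=1&1=1 G4=G3&G2=1&1=1 -> 11111
State from step 4 equals state from step 3 -> cycle length 1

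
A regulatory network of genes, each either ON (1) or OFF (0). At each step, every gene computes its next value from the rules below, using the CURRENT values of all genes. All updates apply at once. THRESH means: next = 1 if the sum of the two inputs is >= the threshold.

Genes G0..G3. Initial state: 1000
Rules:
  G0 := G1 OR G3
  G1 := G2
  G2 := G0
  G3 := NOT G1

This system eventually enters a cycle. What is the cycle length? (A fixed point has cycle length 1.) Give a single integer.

Answer: 3

Derivation:
Step 0: 1000
Step 1: G0=G1|G3=0|0=0 G1=G2=0 G2=G0=1 G3=NOT G1=NOT 0=1 -> 0011
Step 2: G0=G1|G3=0|1=1 G1=G2=1 G2=G0=0 G3=NOT G1=NOT 0=1 -> 1101
Step 3: G0=G1|G3=1|1=1 G1=G2=0 G2=G0=1 G3=NOT G1=NOT 1=0 -> 1010
Step 4: G0=G1|G3=0|0=0 G1=G2=1 G2=G0=1 G3=NOT G1=NOT 0=1 -> 0111
Step 5: G0=G1|G3=1|1=1 G1=G2=1 G2=G0=0 G3=NOT G1=NOT 1=0 -> 1100
Step 6: G0=G1|G3=1|0=1 G1=G2=0 G2=G0=1 G3=NOT G1=NOT 1=0 -> 1010
State from step 6 equals state from step 3 -> cycle length 3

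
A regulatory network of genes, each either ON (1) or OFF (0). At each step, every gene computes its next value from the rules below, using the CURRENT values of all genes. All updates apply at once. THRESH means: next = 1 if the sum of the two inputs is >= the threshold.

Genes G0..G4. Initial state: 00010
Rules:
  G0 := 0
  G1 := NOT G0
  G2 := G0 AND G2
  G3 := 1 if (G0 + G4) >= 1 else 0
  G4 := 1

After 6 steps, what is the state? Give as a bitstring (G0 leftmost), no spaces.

Step 1: G0=0(const) G1=NOT G0=NOT 0=1 G2=G0&G2=0&0=0 G3=(0+0>=1)=0 G4=1(const) -> 01001
Step 2: G0=0(const) G1=NOT G0=NOT 0=1 G2=G0&G2=0&0=0 G3=(0+1>=1)=1 G4=1(const) -> 01011
Step 3: G0=0(const) G1=NOT G0=NOT 0=1 G2=G0&G2=0&0=0 G3=(0+1>=1)=1 G4=1(const) -> 01011
Step 4: G0=0(const) G1=NOT G0=NOT 0=1 G2=G0&G2=0&0=0 G3=(0+1>=1)=1 G4=1(const) -> 01011
Step 5: G0=0(const) G1=NOT G0=NOT 0=1 G2=G0&G2=0&0=0 G3=(0+1>=1)=1 G4=1(const) -> 01011
Step 6: G0=0(const) G1=NOT G0=NOT 0=1 G2=G0&G2=0&0=0 G3=(0+1>=1)=1 G4=1(const) -> 01011

01011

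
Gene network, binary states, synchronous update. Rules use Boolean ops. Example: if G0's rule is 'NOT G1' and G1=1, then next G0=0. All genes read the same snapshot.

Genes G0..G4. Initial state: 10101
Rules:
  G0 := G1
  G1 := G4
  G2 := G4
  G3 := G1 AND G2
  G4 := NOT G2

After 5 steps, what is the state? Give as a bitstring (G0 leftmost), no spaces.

Step 1: G0=G1=0 G1=G4=1 G2=G4=1 G3=G1&G2=0&1=0 G4=NOT G2=NOT 1=0 -> 01100
Step 2: G0=G1=1 G1=G4=0 G2=G4=0 G3=G1&G2=1&1=1 G4=NOT G2=NOT 1=0 -> 10010
Step 3: G0=G1=0 G1=G4=0 G2=G4=0 G3=G1&G2=0&0=0 G4=NOT G2=NOT 0=1 -> 00001
Step 4: G0=G1=0 G1=G4=1 G2=G4=1 G3=G1&G2=0&0=0 G4=NOT G2=NOT 0=1 -> 01101
Step 5: G0=G1=1 G1=G4=1 G2=G4=1 G3=G1&G2=1&1=1 G4=NOT G2=NOT 1=0 -> 11110

11110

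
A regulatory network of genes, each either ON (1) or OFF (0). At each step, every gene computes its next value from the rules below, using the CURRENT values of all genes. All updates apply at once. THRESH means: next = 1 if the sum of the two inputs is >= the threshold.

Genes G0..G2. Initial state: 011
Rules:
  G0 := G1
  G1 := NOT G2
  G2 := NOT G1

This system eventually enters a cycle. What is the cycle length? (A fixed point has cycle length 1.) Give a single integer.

Step 0: 011
Step 1: G0=G1=1 G1=NOT G2=NOT 1=0 G2=NOT G1=NOT 1=0 -> 100
Step 2: G0=G1=0 G1=NOT G2=NOT 0=1 G2=NOT G1=NOT 0=1 -> 011
State from step 2 equals state from step 0 -> cycle length 2

Answer: 2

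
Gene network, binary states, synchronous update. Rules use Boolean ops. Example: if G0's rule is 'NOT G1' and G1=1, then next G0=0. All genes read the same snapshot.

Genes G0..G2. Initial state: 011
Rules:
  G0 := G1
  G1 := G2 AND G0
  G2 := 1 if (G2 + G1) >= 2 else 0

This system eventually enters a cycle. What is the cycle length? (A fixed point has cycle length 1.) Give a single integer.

Answer: 1

Derivation:
Step 0: 011
Step 1: G0=G1=1 G1=G2&G0=1&0=0 G2=(1+1>=2)=1 -> 101
Step 2: G0=G1=0 G1=G2&G0=1&1=1 G2=(1+0>=2)=0 -> 010
Step 3: G0=G1=1 G1=G2&G0=0&0=0 G2=(0+1>=2)=0 -> 100
Step 4: G0=G1=0 G1=G2&G0=0&1=0 G2=(0+0>=2)=0 -> 000
Step 5: G0=G1=0 G1=G2&G0=0&0=0 G2=(0+0>=2)=0 -> 000
State from step 5 equals state from step 4 -> cycle length 1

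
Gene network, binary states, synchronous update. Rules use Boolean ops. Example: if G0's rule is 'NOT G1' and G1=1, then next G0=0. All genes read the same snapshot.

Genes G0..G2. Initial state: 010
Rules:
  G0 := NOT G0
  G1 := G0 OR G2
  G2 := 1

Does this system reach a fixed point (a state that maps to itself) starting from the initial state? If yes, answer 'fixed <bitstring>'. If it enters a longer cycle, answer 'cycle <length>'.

Step 0: 010
Step 1: G0=NOT G0=NOT 0=1 G1=G0|G2=0|0=0 G2=1(const) -> 101
Step 2: G0=NOT G0=NOT 1=0 G1=G0|G2=1|1=1 G2=1(const) -> 011
Step 3: G0=NOT G0=NOT 0=1 G1=G0|G2=0|1=1 G2=1(const) -> 111
Step 4: G0=NOT G0=NOT 1=0 G1=G0|G2=1|1=1 G2=1(const) -> 011
Cycle of length 2 starting at step 2 -> no fixed point

Answer: cycle 2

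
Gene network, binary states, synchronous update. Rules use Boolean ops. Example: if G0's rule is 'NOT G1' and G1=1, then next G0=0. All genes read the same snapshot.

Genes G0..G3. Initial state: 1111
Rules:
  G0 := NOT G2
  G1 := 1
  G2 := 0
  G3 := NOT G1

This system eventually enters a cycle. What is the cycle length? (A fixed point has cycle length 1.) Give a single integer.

Answer: 1

Derivation:
Step 0: 1111
Step 1: G0=NOT G2=NOT 1=0 G1=1(const) G2=0(const) G3=NOT G1=NOT 1=0 -> 0100
Step 2: G0=NOT G2=NOT 0=1 G1=1(const) G2=0(const) G3=NOT G1=NOT 1=0 -> 1100
Step 3: G0=NOT G2=NOT 0=1 G1=1(const) G2=0(const) G3=NOT G1=NOT 1=0 -> 1100
State from step 3 equals state from step 2 -> cycle length 1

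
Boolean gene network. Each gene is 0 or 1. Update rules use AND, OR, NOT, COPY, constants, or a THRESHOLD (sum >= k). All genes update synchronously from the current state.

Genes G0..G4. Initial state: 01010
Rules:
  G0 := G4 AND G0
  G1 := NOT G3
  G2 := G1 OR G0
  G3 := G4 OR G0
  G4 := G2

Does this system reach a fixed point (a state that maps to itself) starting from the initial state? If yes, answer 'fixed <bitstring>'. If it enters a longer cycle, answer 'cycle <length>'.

Step 0: 01010
Step 1: G0=G4&G0=0&0=0 G1=NOT G3=NOT 1=0 G2=G1|G0=1|0=1 G3=G4|G0=0|0=0 G4=G2=0 -> 00100
Step 2: G0=G4&G0=0&0=0 G1=NOT G3=NOT 0=1 G2=G1|G0=0|0=0 G3=G4|G0=0|0=0 G4=G2=1 -> 01001
Step 3: G0=G4&G0=1&0=0 G1=NOT G3=NOT 0=1 G2=G1|G0=1|0=1 G3=G4|G0=1|0=1 G4=G2=0 -> 01110
Step 4: G0=G4&G0=0&0=0 G1=NOT G3=NOT 1=0 G2=G1|G0=1|0=1 G3=G4|G0=0|0=0 G4=G2=1 -> 00101
Step 5: G0=G4&G0=1&0=0 G1=NOT G3=NOT 0=1 G2=G1|G0=0|0=0 G3=G4|G0=1|0=1 G4=G2=1 -> 01011
Step 6: G0=G4&G0=1&0=0 G1=NOT G3=NOT 1=0 G2=G1|G0=1|0=1 G3=G4|G0=1|0=1 G4=G2=0 -> 00110
Step 7: G0=G4&G0=0&0=0 G1=NOT G3=NOT 1=0 G2=G1|G0=0|0=0 G3=G4|G0=0|0=0 G4=G2=1 -> 00001
Step 8: G0=G4&G0=1&0=0 G1=NOT G3=NOT 0=1 G2=G1|G0=0|0=0 G3=G4|G0=1|0=1 G4=G2=0 -> 01010
Cycle of length 8 starting at step 0 -> no fixed point

Answer: cycle 8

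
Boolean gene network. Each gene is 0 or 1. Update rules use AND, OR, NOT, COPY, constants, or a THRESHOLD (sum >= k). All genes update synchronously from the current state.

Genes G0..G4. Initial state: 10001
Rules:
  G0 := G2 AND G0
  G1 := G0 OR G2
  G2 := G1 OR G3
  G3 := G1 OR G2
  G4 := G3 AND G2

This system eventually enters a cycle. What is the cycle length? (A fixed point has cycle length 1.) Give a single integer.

Step 0: 10001
Step 1: G0=G2&G0=0&1=0 G1=G0|G2=1|0=1 G2=G1|G3=0|0=0 G3=G1|G2=0|0=0 G4=G3&G2=0&0=0 -> 01000
Step 2: G0=G2&G0=0&0=0 G1=G0|G2=0|0=0 G2=G1|G3=1|0=1 G3=G1|G2=1|0=1 G4=G3&G2=0&0=0 -> 00110
Step 3: G0=G2&G0=1&0=0 G1=G0|G2=0|1=1 G2=G1|G3=0|1=1 G3=G1|G2=0|1=1 G4=G3&G2=1&1=1 -> 01111
Step 4: G0=G2&G0=1&0=0 G1=G0|G2=0|1=1 G2=G1|G3=1|1=1 G3=G1|G2=1|1=1 G4=G3&G2=1&1=1 -> 01111
State from step 4 equals state from step 3 -> cycle length 1

Answer: 1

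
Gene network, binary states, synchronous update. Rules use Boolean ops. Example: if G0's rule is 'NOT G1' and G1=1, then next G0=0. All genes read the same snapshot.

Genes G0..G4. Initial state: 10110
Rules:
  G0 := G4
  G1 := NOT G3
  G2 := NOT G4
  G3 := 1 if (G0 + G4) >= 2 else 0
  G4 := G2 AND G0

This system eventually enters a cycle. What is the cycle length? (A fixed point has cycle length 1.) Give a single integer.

Step 0: 10110
Step 1: G0=G4=0 G1=NOT G3=NOT 1=0 G2=NOT G4=NOT 0=1 G3=(1+0>=2)=0 G4=G2&G0=1&1=1 -> 00101
Step 2: G0=G4=1 G1=NOT G3=NOT 0=1 G2=NOT G4=NOT 1=0 G3=(0+1>=2)=0 G4=G2&G0=1&0=0 -> 11000
Step 3: G0=G4=0 G1=NOT G3=NOT 0=1 G2=NOT G4=NOT 0=1 G3=(1+0>=2)=0 G4=G2&G0=0&1=0 -> 01100
Step 4: G0=G4=0 G1=NOT G3=NOT 0=1 G2=NOT G4=NOT 0=1 G3=(0+0>=2)=0 G4=G2&G0=1&0=0 -> 01100
State from step 4 equals state from step 3 -> cycle length 1

Answer: 1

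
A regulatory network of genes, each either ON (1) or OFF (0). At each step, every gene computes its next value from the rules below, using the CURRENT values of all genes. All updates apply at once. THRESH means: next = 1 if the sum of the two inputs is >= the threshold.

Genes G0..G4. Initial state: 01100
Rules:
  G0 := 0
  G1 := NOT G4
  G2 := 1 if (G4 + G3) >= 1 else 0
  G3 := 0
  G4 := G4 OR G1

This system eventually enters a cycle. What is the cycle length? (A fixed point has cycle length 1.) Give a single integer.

Step 0: 01100
Step 1: G0=0(const) G1=NOT G4=NOT 0=1 G2=(0+0>=1)=0 G3=0(const) G4=G4|G1=0|1=1 -> 01001
Step 2: G0=0(const) G1=NOT G4=NOT 1=0 G2=(1+0>=1)=1 G3=0(const) G4=G4|G1=1|1=1 -> 00101
Step 3: G0=0(const) G1=NOT G4=NOT 1=0 G2=(1+0>=1)=1 G3=0(const) G4=G4|G1=1|0=1 -> 00101
State from step 3 equals state from step 2 -> cycle length 1

Answer: 1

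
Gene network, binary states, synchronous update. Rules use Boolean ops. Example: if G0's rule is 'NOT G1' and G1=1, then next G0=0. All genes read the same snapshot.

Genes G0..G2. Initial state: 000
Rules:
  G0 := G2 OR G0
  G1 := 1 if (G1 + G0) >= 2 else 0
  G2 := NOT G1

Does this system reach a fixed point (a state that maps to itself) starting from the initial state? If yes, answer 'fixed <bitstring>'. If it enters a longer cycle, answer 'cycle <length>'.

Answer: fixed 101

Derivation:
Step 0: 000
Step 1: G0=G2|G0=0|0=0 G1=(0+0>=2)=0 G2=NOT G1=NOT 0=1 -> 001
Step 2: G0=G2|G0=1|0=1 G1=(0+0>=2)=0 G2=NOT G1=NOT 0=1 -> 101
Step 3: G0=G2|G0=1|1=1 G1=(0+1>=2)=0 G2=NOT G1=NOT 0=1 -> 101
Fixed point reached at step 2: 101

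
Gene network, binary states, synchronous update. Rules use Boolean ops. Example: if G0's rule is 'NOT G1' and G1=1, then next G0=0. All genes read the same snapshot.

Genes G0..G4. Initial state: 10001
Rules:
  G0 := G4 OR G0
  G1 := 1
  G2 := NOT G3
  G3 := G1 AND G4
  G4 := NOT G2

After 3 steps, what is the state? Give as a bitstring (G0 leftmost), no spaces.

Step 1: G0=G4|G0=1|1=1 G1=1(const) G2=NOT G3=NOT 0=1 G3=G1&G4=0&1=0 G4=NOT G2=NOT 0=1 -> 11101
Step 2: G0=G4|G0=1|1=1 G1=1(const) G2=NOT G3=NOT 0=1 G3=G1&G4=1&1=1 G4=NOT G2=NOT 1=0 -> 11110
Step 3: G0=G4|G0=0|1=1 G1=1(const) G2=NOT G3=NOT 1=0 G3=G1&G4=1&0=0 G4=NOT G2=NOT 1=0 -> 11000

11000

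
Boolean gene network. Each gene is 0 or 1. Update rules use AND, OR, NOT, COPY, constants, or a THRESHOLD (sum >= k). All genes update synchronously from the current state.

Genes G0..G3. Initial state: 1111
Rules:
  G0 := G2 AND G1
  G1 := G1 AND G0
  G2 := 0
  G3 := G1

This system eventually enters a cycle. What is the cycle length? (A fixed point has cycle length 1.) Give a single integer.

Answer: 1

Derivation:
Step 0: 1111
Step 1: G0=G2&G1=1&1=1 G1=G1&G0=1&1=1 G2=0(const) G3=G1=1 -> 1101
Step 2: G0=G2&G1=0&1=0 G1=G1&G0=1&1=1 G2=0(const) G3=G1=1 -> 0101
Step 3: G0=G2&G1=0&1=0 G1=G1&G0=1&0=0 G2=0(const) G3=G1=1 -> 0001
Step 4: G0=G2&G1=0&0=0 G1=G1&G0=0&0=0 G2=0(const) G3=G1=0 -> 0000
Step 5: G0=G2&G1=0&0=0 G1=G1&G0=0&0=0 G2=0(const) G3=G1=0 -> 0000
State from step 5 equals state from step 4 -> cycle length 1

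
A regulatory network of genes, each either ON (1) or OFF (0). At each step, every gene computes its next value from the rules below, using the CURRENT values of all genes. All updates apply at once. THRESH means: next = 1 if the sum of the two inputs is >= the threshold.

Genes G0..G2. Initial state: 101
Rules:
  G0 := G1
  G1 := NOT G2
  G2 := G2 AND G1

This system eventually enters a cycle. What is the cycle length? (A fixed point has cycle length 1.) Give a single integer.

Step 0: 101
Step 1: G0=G1=0 G1=NOT G2=NOT 1=0 G2=G2&G1=1&0=0 -> 000
Step 2: G0=G1=0 G1=NOT G2=NOT 0=1 G2=G2&G1=0&0=0 -> 010
Step 3: G0=G1=1 G1=NOT G2=NOT 0=1 G2=G2&G1=0&1=0 -> 110
Step 4: G0=G1=1 G1=NOT G2=NOT 0=1 G2=G2&G1=0&1=0 -> 110
State from step 4 equals state from step 3 -> cycle length 1

Answer: 1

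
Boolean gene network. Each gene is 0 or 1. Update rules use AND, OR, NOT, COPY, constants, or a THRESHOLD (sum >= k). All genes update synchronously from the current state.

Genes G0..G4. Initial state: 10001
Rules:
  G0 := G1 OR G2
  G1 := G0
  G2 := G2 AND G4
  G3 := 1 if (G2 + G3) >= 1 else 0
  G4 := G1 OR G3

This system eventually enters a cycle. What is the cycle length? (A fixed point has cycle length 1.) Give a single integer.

Step 0: 10001
Step 1: G0=G1|G2=0|0=0 G1=G0=1 G2=G2&G4=0&1=0 G3=(0+0>=1)=0 G4=G1|G3=0|0=0 -> 01000
Step 2: G0=G1|G2=1|0=1 G1=G0=0 G2=G2&G4=0&0=0 G3=(0+0>=1)=0 G4=G1|G3=1|0=1 -> 10001
State from step 2 equals state from step 0 -> cycle length 2

Answer: 2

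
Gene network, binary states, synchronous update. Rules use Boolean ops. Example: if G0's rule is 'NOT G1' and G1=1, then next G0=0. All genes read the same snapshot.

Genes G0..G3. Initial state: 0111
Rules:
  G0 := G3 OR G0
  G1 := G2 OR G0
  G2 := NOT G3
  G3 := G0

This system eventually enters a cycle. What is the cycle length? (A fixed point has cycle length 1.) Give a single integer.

Answer: 1

Derivation:
Step 0: 0111
Step 1: G0=G3|G0=1|0=1 G1=G2|G0=1|0=1 G2=NOT G3=NOT 1=0 G3=G0=0 -> 1100
Step 2: G0=G3|G0=0|1=1 G1=G2|G0=0|1=1 G2=NOT G3=NOT 0=1 G3=G0=1 -> 1111
Step 3: G0=G3|G0=1|1=1 G1=G2|G0=1|1=1 G2=NOT G3=NOT 1=0 G3=G0=1 -> 1101
Step 4: G0=G3|G0=1|1=1 G1=G2|G0=0|1=1 G2=NOT G3=NOT 1=0 G3=G0=1 -> 1101
State from step 4 equals state from step 3 -> cycle length 1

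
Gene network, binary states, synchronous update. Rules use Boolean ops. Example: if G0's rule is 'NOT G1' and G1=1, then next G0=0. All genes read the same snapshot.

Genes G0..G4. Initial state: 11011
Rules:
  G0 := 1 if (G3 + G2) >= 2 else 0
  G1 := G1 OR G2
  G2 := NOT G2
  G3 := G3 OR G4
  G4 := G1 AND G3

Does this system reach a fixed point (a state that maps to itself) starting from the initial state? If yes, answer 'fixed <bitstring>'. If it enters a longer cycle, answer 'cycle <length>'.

Answer: cycle 2

Derivation:
Step 0: 11011
Step 1: G0=(1+0>=2)=0 G1=G1|G2=1|0=1 G2=NOT G2=NOT 0=1 G3=G3|G4=1|1=1 G4=G1&G3=1&1=1 -> 01111
Step 2: G0=(1+1>=2)=1 G1=G1|G2=1|1=1 G2=NOT G2=NOT 1=0 G3=G3|G4=1|1=1 G4=G1&G3=1&1=1 -> 11011
Cycle of length 2 starting at step 0 -> no fixed point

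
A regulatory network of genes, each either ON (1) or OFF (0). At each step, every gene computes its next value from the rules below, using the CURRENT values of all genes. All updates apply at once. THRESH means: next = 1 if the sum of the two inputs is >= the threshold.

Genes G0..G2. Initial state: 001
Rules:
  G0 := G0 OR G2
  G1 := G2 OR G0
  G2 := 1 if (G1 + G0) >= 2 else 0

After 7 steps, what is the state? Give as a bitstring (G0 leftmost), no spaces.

Step 1: G0=G0|G2=0|1=1 G1=G2|G0=1|0=1 G2=(0+0>=2)=0 -> 110
Step 2: G0=G0|G2=1|0=1 G1=G2|G0=0|1=1 G2=(1+1>=2)=1 -> 111
Step 3: G0=G0|G2=1|1=1 G1=G2|G0=1|1=1 G2=(1+1>=2)=1 -> 111
Step 4: G0=G0|G2=1|1=1 G1=G2|G0=1|1=1 G2=(1+1>=2)=1 -> 111
Step 5: G0=G0|G2=1|1=1 G1=G2|G0=1|1=1 G2=(1+1>=2)=1 -> 111
Step 6: G0=G0|G2=1|1=1 G1=G2|G0=1|1=1 G2=(1+1>=2)=1 -> 111
Step 7: G0=G0|G2=1|1=1 G1=G2|G0=1|1=1 G2=(1+1>=2)=1 -> 111

111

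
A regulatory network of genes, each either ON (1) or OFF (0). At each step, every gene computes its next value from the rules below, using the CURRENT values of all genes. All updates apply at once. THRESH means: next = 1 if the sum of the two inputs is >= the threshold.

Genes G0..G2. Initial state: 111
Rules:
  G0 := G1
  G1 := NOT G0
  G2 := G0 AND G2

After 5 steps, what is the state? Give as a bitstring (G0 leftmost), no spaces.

Step 1: G0=G1=1 G1=NOT G0=NOT 1=0 G2=G0&G2=1&1=1 -> 101
Step 2: G0=G1=0 G1=NOT G0=NOT 1=0 G2=G0&G2=1&1=1 -> 001
Step 3: G0=G1=0 G1=NOT G0=NOT 0=1 G2=G0&G2=0&1=0 -> 010
Step 4: G0=G1=1 G1=NOT G0=NOT 0=1 G2=G0&G2=0&0=0 -> 110
Step 5: G0=G1=1 G1=NOT G0=NOT 1=0 G2=G0&G2=1&0=0 -> 100

100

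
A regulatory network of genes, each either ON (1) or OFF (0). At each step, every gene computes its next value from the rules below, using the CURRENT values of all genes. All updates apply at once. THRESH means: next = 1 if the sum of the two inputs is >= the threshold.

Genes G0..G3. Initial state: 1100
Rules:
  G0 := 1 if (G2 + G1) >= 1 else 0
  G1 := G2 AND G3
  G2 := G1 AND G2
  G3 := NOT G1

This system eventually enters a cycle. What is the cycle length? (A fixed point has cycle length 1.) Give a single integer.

Answer: 1

Derivation:
Step 0: 1100
Step 1: G0=(0+1>=1)=1 G1=G2&G3=0&0=0 G2=G1&G2=1&0=0 G3=NOT G1=NOT 1=0 -> 1000
Step 2: G0=(0+0>=1)=0 G1=G2&G3=0&0=0 G2=G1&G2=0&0=0 G3=NOT G1=NOT 0=1 -> 0001
Step 3: G0=(0+0>=1)=0 G1=G2&G3=0&1=0 G2=G1&G2=0&0=0 G3=NOT G1=NOT 0=1 -> 0001
State from step 3 equals state from step 2 -> cycle length 1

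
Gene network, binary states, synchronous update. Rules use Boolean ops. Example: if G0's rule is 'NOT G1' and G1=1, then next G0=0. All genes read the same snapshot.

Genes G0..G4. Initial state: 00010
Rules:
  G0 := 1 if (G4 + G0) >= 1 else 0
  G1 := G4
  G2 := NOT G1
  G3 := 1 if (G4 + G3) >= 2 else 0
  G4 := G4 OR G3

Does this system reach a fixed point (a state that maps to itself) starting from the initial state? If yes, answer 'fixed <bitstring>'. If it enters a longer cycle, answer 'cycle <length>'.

Step 0: 00010
Step 1: G0=(0+0>=1)=0 G1=G4=0 G2=NOT G1=NOT 0=1 G3=(0+1>=2)=0 G4=G4|G3=0|1=1 -> 00101
Step 2: G0=(1+0>=1)=1 G1=G4=1 G2=NOT G1=NOT 0=1 G3=(1+0>=2)=0 G4=G4|G3=1|0=1 -> 11101
Step 3: G0=(1+1>=1)=1 G1=G4=1 G2=NOT G1=NOT 1=0 G3=(1+0>=2)=0 G4=G4|G3=1|0=1 -> 11001
Step 4: G0=(1+1>=1)=1 G1=G4=1 G2=NOT G1=NOT 1=0 G3=(1+0>=2)=0 G4=G4|G3=1|0=1 -> 11001
Fixed point reached at step 3: 11001

Answer: fixed 11001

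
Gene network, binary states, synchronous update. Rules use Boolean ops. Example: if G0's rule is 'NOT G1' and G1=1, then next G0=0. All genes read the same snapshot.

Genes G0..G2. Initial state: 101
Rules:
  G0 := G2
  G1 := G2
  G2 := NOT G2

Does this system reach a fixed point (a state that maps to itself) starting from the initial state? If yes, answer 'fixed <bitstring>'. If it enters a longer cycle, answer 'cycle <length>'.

Answer: cycle 2

Derivation:
Step 0: 101
Step 1: G0=G2=1 G1=G2=1 G2=NOT G2=NOT 1=0 -> 110
Step 2: G0=G2=0 G1=G2=0 G2=NOT G2=NOT 0=1 -> 001
Step 3: G0=G2=1 G1=G2=1 G2=NOT G2=NOT 1=0 -> 110
Cycle of length 2 starting at step 1 -> no fixed point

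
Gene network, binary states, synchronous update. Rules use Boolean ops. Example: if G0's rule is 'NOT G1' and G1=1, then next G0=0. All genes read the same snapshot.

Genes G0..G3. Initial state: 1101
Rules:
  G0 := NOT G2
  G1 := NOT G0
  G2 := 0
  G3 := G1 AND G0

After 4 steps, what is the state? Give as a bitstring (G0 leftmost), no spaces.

Step 1: G0=NOT G2=NOT 0=1 G1=NOT G0=NOT 1=0 G2=0(const) G3=G1&G0=1&1=1 -> 1001
Step 2: G0=NOT G2=NOT 0=1 G1=NOT G0=NOT 1=0 G2=0(const) G3=G1&G0=0&1=0 -> 1000
Step 3: G0=NOT G2=NOT 0=1 G1=NOT G0=NOT 1=0 G2=0(const) G3=G1&G0=0&1=0 -> 1000
Step 4: G0=NOT G2=NOT 0=1 G1=NOT G0=NOT 1=0 G2=0(const) G3=G1&G0=0&1=0 -> 1000

1000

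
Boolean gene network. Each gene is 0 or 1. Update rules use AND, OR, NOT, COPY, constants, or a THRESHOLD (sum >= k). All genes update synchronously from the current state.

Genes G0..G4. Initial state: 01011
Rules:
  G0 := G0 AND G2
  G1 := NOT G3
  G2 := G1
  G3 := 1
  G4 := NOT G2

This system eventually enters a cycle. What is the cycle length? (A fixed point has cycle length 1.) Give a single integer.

Step 0: 01011
Step 1: G0=G0&G2=0&0=0 G1=NOT G3=NOT 1=0 G2=G1=1 G3=1(const) G4=NOT G2=NOT 0=1 -> 00111
Step 2: G0=G0&G2=0&1=0 G1=NOT G3=NOT 1=0 G2=G1=0 G3=1(const) G4=NOT G2=NOT 1=0 -> 00010
Step 3: G0=G0&G2=0&0=0 G1=NOT G3=NOT 1=0 G2=G1=0 G3=1(const) G4=NOT G2=NOT 0=1 -> 00011
Step 4: G0=G0&G2=0&0=0 G1=NOT G3=NOT 1=0 G2=G1=0 G3=1(const) G4=NOT G2=NOT 0=1 -> 00011
State from step 4 equals state from step 3 -> cycle length 1

Answer: 1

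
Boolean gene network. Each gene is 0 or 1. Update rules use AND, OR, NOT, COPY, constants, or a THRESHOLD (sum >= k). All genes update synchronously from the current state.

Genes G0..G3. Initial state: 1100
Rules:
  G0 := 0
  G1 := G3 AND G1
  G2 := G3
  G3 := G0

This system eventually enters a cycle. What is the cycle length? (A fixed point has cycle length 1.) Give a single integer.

Answer: 1

Derivation:
Step 0: 1100
Step 1: G0=0(const) G1=G3&G1=0&1=0 G2=G3=0 G3=G0=1 -> 0001
Step 2: G0=0(const) G1=G3&G1=1&0=0 G2=G3=1 G3=G0=0 -> 0010
Step 3: G0=0(const) G1=G3&G1=0&0=0 G2=G3=0 G3=G0=0 -> 0000
Step 4: G0=0(const) G1=G3&G1=0&0=0 G2=G3=0 G3=G0=0 -> 0000
State from step 4 equals state from step 3 -> cycle length 1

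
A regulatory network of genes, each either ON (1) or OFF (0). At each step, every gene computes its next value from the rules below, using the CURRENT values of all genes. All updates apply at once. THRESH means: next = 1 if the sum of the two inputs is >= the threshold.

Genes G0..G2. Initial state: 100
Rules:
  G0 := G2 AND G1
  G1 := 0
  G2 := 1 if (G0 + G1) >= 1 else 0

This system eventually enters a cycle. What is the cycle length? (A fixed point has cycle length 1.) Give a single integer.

Step 0: 100
Step 1: G0=G2&G1=0&0=0 G1=0(const) G2=(1+0>=1)=1 -> 001
Step 2: G0=G2&G1=1&0=0 G1=0(const) G2=(0+0>=1)=0 -> 000
Step 3: G0=G2&G1=0&0=0 G1=0(const) G2=(0+0>=1)=0 -> 000
State from step 3 equals state from step 2 -> cycle length 1

Answer: 1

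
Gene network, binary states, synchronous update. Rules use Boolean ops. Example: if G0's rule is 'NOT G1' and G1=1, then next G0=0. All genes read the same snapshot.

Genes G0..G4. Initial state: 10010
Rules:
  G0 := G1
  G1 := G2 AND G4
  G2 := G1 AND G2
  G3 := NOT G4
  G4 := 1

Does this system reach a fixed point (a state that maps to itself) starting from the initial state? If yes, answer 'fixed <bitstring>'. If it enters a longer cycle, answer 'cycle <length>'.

Answer: fixed 00001

Derivation:
Step 0: 10010
Step 1: G0=G1=0 G1=G2&G4=0&0=0 G2=G1&G2=0&0=0 G3=NOT G4=NOT 0=1 G4=1(const) -> 00011
Step 2: G0=G1=0 G1=G2&G4=0&1=0 G2=G1&G2=0&0=0 G3=NOT G4=NOT 1=0 G4=1(const) -> 00001
Step 3: G0=G1=0 G1=G2&G4=0&1=0 G2=G1&G2=0&0=0 G3=NOT G4=NOT 1=0 G4=1(const) -> 00001
Fixed point reached at step 2: 00001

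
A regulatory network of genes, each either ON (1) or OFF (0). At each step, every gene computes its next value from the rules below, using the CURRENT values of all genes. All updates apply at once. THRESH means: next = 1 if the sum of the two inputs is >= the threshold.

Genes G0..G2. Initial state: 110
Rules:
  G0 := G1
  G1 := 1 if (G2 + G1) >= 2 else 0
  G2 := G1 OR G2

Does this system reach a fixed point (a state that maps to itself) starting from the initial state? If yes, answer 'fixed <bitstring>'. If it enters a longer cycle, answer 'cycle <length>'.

Step 0: 110
Step 1: G0=G1=1 G1=(0+1>=2)=0 G2=G1|G2=1|0=1 -> 101
Step 2: G0=G1=0 G1=(1+0>=2)=0 G2=G1|G2=0|1=1 -> 001
Step 3: G0=G1=0 G1=(1+0>=2)=0 G2=G1|G2=0|1=1 -> 001
Fixed point reached at step 2: 001

Answer: fixed 001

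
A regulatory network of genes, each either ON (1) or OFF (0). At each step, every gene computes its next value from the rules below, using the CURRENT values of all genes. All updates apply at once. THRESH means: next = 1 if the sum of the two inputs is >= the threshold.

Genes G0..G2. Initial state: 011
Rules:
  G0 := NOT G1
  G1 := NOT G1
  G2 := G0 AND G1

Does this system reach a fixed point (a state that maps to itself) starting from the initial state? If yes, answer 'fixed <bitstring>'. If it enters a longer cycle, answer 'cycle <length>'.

Step 0: 011
Step 1: G0=NOT G1=NOT 1=0 G1=NOT G1=NOT 1=0 G2=G0&G1=0&1=0 -> 000
Step 2: G0=NOT G1=NOT 0=1 G1=NOT G1=NOT 0=1 G2=G0&G1=0&0=0 -> 110
Step 3: G0=NOT G1=NOT 1=0 G1=NOT G1=NOT 1=0 G2=G0&G1=1&1=1 -> 001
Step 4: G0=NOT G1=NOT 0=1 G1=NOT G1=NOT 0=1 G2=G0&G1=0&0=0 -> 110
Cycle of length 2 starting at step 2 -> no fixed point

Answer: cycle 2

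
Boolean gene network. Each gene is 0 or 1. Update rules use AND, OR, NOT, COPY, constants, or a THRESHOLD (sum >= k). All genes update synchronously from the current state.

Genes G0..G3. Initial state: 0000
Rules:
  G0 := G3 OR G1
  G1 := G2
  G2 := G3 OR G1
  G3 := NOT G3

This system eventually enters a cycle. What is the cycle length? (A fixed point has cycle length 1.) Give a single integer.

Answer: 2

Derivation:
Step 0: 0000
Step 1: G0=G3|G1=0|0=0 G1=G2=0 G2=G3|G1=0|0=0 G3=NOT G3=NOT 0=1 -> 0001
Step 2: G0=G3|G1=1|0=1 G1=G2=0 G2=G3|G1=1|0=1 G3=NOT G3=NOT 1=0 -> 1010
Step 3: G0=G3|G1=0|0=0 G1=G2=1 G2=G3|G1=0|0=0 G3=NOT G3=NOT 0=1 -> 0101
Step 4: G0=G3|G1=1|1=1 G1=G2=0 G2=G3|G1=1|1=1 G3=NOT G3=NOT 1=0 -> 1010
State from step 4 equals state from step 2 -> cycle length 2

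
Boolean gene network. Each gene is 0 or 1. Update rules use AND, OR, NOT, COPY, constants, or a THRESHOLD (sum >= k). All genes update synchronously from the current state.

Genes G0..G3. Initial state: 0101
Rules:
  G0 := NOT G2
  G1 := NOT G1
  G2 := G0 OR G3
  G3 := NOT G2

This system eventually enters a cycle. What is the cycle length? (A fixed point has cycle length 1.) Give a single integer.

Answer: 4

Derivation:
Step 0: 0101
Step 1: G0=NOT G2=NOT 0=1 G1=NOT G1=NOT 1=0 G2=G0|G3=0|1=1 G3=NOT G2=NOT 0=1 -> 1011
Step 2: G0=NOT G2=NOT 1=0 G1=NOT G1=NOT 0=1 G2=G0|G3=1|1=1 G3=NOT G2=NOT 1=0 -> 0110
Step 3: G0=NOT G2=NOT 1=0 G1=NOT G1=NOT 1=0 G2=G0|G3=0|0=0 G3=NOT G2=NOT 1=0 -> 0000
Step 4: G0=NOT G2=NOT 0=1 G1=NOT G1=NOT 0=1 G2=G0|G3=0|0=0 G3=NOT G2=NOT 0=1 -> 1101
Step 5: G0=NOT G2=NOT 0=1 G1=NOT G1=NOT 1=0 G2=G0|G3=1|1=1 G3=NOT G2=NOT 0=1 -> 1011
State from step 5 equals state from step 1 -> cycle length 4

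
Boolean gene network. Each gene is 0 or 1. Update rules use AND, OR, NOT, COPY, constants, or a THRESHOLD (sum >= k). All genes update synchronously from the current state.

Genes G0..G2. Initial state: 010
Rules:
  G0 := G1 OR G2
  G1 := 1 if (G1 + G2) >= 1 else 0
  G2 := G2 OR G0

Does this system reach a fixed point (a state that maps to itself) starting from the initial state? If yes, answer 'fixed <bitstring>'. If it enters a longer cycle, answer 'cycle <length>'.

Answer: fixed 111

Derivation:
Step 0: 010
Step 1: G0=G1|G2=1|0=1 G1=(1+0>=1)=1 G2=G2|G0=0|0=0 -> 110
Step 2: G0=G1|G2=1|0=1 G1=(1+0>=1)=1 G2=G2|G0=0|1=1 -> 111
Step 3: G0=G1|G2=1|1=1 G1=(1+1>=1)=1 G2=G2|G0=1|1=1 -> 111
Fixed point reached at step 2: 111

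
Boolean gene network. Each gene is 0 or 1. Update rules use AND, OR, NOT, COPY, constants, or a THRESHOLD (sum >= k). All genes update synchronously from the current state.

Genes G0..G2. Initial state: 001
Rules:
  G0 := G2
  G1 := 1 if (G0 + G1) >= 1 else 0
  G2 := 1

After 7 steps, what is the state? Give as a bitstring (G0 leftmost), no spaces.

Step 1: G0=G2=1 G1=(0+0>=1)=0 G2=1(const) -> 101
Step 2: G0=G2=1 G1=(1+0>=1)=1 G2=1(const) -> 111
Step 3: G0=G2=1 G1=(1+1>=1)=1 G2=1(const) -> 111
Step 4: G0=G2=1 G1=(1+1>=1)=1 G2=1(const) -> 111
Step 5: G0=G2=1 G1=(1+1>=1)=1 G2=1(const) -> 111
Step 6: G0=G2=1 G1=(1+1>=1)=1 G2=1(const) -> 111
Step 7: G0=G2=1 G1=(1+1>=1)=1 G2=1(const) -> 111

111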